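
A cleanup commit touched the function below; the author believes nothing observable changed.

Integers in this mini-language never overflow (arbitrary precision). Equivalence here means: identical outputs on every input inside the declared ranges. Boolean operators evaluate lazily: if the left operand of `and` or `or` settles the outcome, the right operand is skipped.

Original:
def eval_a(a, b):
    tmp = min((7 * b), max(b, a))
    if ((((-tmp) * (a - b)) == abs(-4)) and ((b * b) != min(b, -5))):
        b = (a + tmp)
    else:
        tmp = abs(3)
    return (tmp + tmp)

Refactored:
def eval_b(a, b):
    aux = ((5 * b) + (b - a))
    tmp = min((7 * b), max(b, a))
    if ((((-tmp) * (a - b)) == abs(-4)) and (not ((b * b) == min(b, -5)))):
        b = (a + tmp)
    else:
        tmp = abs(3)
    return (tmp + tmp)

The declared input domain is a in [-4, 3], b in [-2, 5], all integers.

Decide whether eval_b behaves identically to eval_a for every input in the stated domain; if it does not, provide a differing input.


Behavior is preserved: although comparison usage differs, local variable names differ, boolean connective usage differs, statement counts differ, constant usage differs, arithmetic usage differs, the outputs never diverge.
Tracing a=1, b=0: eval_a: tmp=0, then ((((-tmp) * (a - b)) == abs(-4)) and ((b * b) != min(b, -5))) is false, then tmp=3, then returns 6 | eval_b: aux=-1, then tmp=0, then ((((-tmp) * (a - b)) == abs(-4)) and (not ((b * b) == min(b, -5)))) is false, then tmp=3, then returns 6 — matching result 6.
Checked all 64 inputs in the declared domain: the outputs agree on every one.
verdict: equivalent


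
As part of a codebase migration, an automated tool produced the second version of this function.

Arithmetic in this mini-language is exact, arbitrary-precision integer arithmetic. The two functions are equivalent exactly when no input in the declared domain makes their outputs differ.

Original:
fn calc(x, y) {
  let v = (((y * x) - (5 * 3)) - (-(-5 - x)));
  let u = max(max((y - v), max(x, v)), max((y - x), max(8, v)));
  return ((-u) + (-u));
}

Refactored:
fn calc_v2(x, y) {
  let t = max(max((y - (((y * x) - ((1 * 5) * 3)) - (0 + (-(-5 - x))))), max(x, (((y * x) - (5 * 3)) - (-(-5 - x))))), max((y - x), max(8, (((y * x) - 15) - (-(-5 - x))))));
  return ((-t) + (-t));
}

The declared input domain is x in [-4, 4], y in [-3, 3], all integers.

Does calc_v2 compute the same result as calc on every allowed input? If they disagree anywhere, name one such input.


The two versions differ — the changes include local variable names differ, arithmetic usage differs, statement counts differ, constant usage differs.
Tracing x=0, y=-3: calc: v becomes -20; next u becomes 17; next final value -34 | calc_v2: t becomes 17; next final value -34 — matching result -34.
Every one of the 63 inputs gives matching results.
verdict: equivalent


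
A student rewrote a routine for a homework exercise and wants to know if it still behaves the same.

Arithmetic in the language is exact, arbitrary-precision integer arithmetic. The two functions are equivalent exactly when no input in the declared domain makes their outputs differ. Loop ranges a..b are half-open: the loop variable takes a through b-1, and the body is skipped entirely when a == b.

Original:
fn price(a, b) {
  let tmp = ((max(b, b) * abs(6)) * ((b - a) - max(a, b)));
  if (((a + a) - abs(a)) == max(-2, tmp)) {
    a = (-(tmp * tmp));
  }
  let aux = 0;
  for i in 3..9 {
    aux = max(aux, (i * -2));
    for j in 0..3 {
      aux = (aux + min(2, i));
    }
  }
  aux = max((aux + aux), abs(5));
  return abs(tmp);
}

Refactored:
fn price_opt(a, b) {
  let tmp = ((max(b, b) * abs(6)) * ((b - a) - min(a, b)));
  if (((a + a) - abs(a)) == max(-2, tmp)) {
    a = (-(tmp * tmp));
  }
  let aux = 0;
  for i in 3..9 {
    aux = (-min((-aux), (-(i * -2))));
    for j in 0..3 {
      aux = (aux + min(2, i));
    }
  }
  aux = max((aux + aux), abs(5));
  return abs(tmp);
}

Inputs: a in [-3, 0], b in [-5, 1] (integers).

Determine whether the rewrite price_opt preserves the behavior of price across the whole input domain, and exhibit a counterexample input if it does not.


The rewrite breaks on a=-3, b=-5, where the results are 30 and 90.
price: tmp=-30, then (((a + a) - abs(a)) == max(-2, tmp)) is false, then aux=0, then (i=3), then aux=0, then (j=0), then aux=2, then (j=1), then aux=4, then (j=2), then aux=6, then (i=4), then aux=6, then (j=0), then aux=8, then (j=1), then aux=10, then (j=2), then aux=12, then (i=5), then aux=12, then (j=0), then aux=14, then (j=1), then aux=16, then (j=2), then aux=18, then (i=6), then aux=18, then (j=0), then aux=20, then (j=1), then aux=22, then (j=2), then aux=24, then (i=7), then aux=24, then (j=0), then aux=26, then (j=1), then aux=28, then (j=2), then aux=30, then (i=8), then aux=30, then (j=0), then aux=32, then (j=1), then aux=34, then (j=2), then aux=36, then aux=72, then returns 30
price_opt: tmp=-90, then (((a + a) - abs(a)) == max(-2, tmp)) is false, then aux=0, then (i=3), then aux=0, then (j=0), then aux=2, then (j=1), then aux=4, then (j=2), then aux=6, then (i=4), then aux=6, then (j=0), then aux=8, then (j=1), then aux=10, then (j=2), then aux=12, then (i=5), then aux=12, then (j=0), then aux=14, then (j=1), then aux=16, then (j=2), then aux=18, then (i=6), then aux=18, then (j=0), then aux=20, then (j=1), then aux=22, then (j=2), then aux=24, then (i=7), then aux=24, then (j=0), then aux=26, then (j=1), then aux=28, then (j=2), then aux=30, then (i=8), then aux=30, then (j=0), then aux=32, then (j=1), then aux=34, then (j=2), then aux=36, then aux=72, then returns 90
verdict: not equivalent; witness: a=-3, b=-5


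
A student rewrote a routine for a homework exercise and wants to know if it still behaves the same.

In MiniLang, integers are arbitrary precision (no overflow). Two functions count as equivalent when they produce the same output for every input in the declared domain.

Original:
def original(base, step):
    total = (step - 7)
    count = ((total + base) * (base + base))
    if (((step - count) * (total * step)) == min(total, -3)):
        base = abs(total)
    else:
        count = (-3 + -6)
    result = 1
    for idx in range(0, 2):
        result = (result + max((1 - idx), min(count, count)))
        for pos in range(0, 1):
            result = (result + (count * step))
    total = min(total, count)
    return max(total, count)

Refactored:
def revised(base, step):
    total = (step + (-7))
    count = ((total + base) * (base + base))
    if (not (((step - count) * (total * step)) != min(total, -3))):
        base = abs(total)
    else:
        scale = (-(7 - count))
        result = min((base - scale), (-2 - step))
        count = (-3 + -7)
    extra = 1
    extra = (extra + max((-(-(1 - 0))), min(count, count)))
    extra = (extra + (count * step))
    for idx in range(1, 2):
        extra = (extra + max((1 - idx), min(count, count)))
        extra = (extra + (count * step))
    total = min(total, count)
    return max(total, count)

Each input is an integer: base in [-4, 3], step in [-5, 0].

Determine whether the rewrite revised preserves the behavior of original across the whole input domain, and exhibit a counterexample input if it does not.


base=-4, step=-5 yields -9 from original but -10 from revised.
verdict: not equivalent; witness: base=-4, step=-5


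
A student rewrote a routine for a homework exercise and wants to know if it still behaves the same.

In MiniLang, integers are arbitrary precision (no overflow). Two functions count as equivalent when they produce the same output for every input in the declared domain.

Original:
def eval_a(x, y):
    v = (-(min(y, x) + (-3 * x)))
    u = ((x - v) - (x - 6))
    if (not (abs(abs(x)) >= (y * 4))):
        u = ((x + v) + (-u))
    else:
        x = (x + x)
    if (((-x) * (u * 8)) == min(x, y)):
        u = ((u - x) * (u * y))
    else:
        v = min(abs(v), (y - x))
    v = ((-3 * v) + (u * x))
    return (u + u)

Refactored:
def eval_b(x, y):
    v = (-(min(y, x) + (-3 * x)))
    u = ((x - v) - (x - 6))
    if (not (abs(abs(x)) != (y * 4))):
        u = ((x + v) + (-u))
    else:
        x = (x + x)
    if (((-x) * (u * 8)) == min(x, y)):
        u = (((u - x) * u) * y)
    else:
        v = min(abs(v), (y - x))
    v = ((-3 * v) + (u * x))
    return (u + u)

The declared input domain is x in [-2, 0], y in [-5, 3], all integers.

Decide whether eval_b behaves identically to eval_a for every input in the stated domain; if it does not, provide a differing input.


The rewrite breaks on x=-2, y=1, where the results are -32 and 20.
eval_a: v = -4; u = 10; (not (abs(abs(x)) >= (y * 4))) -> true; u = -16; (((-x) * (u * 8)) == min(x, y)) -> false; v = 3; v = 23; return -32
eval_b: v = -4; u = 10; (not (abs(abs(x)) != (y * 4))) -> false; x = -4; (((-x) * (u * 8)) == min(x, y)) -> false; v = 4; v = -52; return 20
verdict: not equivalent; witness: x=-2, y=1


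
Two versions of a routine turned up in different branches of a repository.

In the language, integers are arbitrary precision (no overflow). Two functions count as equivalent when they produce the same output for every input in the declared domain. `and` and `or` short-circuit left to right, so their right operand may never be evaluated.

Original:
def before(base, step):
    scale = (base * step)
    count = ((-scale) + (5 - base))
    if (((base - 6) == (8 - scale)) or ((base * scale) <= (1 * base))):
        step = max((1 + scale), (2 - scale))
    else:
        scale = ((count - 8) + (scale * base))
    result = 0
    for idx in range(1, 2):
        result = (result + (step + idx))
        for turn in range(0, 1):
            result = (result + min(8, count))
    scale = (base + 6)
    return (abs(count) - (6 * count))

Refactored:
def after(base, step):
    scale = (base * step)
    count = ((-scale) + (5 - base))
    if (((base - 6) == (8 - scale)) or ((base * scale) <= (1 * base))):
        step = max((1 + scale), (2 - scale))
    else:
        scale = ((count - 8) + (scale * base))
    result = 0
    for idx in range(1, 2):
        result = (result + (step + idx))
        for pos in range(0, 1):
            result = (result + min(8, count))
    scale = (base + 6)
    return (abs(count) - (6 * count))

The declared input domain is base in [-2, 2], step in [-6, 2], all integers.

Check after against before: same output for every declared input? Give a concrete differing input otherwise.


Equivalent — the differences include local variable names differ, yet no declared input distinguishes the two.
Tracing base=0, step=0: before: scale=0, then count=5, then (((base - 6) == (8 - scale)) or ((base * scale) <= (1 * base))) is true, then step=2, then result=0, then (idx=1), then result=3, then (turn=0), then result=8, then scale=6, then returns -25 | after: scale=0, then count=5, then (((base - 6) == (8 - scale)) or ((base * scale) <= (1 * base))) is true, then step=2, then result=0, then (idx=1), then result=3, then (pos=0), then result=8, then scale=6, then returns -25 — matching result -25.
Sweeping the whole domain (45 inputs) finds no disagreement.
verdict: equivalent


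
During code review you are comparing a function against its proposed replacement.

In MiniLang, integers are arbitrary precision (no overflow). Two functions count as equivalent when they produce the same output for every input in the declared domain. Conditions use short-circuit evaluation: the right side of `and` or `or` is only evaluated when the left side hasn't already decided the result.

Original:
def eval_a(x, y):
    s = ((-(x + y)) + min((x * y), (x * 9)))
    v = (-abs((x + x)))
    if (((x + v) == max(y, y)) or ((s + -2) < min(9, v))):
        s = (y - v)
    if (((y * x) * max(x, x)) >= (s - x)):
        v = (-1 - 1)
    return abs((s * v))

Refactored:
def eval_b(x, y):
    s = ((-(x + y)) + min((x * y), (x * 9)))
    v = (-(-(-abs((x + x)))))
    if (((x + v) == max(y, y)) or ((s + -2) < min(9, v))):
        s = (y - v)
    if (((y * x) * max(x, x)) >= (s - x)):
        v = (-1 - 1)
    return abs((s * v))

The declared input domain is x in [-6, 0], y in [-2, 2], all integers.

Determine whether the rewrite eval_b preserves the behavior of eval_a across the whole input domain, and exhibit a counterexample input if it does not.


Behavior is preserved: although same computation, different form, the outputs never diverge.
One worked example (x=-4, y=0) — eval_a: s := -32 | v := -8 | (((x + v) == max(y, y)) or ((s + -2) < min(9, v))): true | s := 8 | (((y * x) * max(x, x)) >= (s - x)): false | result 64; eval_b: s := -32 | v := -8 | (((x + v) == max(y, y)) or ((s + -2) < min(9, v))): true | s := 8 | (((y * x) * max(x, x)) >= (s - x)): false | result 64; agreement on 64.
Every one of the 35 inputs gives matching results.
verdict: equivalent


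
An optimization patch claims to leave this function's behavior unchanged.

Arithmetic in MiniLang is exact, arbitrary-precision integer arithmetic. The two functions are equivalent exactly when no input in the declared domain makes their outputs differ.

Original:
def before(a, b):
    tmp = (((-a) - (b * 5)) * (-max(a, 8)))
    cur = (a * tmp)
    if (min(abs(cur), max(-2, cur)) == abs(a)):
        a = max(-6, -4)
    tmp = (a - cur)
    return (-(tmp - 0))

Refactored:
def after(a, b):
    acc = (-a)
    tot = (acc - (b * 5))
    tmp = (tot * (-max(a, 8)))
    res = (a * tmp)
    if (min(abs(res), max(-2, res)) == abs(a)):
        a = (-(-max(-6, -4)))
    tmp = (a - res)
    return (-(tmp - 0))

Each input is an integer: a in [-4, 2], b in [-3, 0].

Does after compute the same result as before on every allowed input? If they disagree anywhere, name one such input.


Reading the diff, among the changes: local variable names differ, statement counts differ.
One worked example (a=-4, b=-1) — before: tmp := -72 | cur := 288 | (min(abs(cur), max(-2, cur)) == abs(a)): false | tmp := -292 | result 292; after: acc := 4 | tot := 9 | tmp := -72 | res := 288 | (min(abs(res), max(-2, res)) == abs(a)): false | tmp := -292 | result 292; agreement on 292.
Checked all 28 inputs in the declared domain: the outputs agree on every one.
verdict: equivalent


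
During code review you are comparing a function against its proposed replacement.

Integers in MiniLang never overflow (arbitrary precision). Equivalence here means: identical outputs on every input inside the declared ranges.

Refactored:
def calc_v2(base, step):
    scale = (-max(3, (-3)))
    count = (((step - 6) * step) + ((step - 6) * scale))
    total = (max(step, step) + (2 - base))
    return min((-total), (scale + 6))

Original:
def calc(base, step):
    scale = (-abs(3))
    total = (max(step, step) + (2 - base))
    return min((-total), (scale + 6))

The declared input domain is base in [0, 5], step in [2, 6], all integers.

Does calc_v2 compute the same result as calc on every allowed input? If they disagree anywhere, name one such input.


The two are interchangeable: local variable names differ; constant usage differs; statement counts differ; arithmetic usage differs; min/max/abs usage differs, and every declared input agrees.
One worked example (base=3, step=4) — calc: scale := -3 | total := 3 | result -3; calc_v2: scale := -3 | count := -2 | total := 3 | result -3; agreement on -3.
Sweeping the whole domain (30 inputs) finds no disagreement.
verdict: equivalent


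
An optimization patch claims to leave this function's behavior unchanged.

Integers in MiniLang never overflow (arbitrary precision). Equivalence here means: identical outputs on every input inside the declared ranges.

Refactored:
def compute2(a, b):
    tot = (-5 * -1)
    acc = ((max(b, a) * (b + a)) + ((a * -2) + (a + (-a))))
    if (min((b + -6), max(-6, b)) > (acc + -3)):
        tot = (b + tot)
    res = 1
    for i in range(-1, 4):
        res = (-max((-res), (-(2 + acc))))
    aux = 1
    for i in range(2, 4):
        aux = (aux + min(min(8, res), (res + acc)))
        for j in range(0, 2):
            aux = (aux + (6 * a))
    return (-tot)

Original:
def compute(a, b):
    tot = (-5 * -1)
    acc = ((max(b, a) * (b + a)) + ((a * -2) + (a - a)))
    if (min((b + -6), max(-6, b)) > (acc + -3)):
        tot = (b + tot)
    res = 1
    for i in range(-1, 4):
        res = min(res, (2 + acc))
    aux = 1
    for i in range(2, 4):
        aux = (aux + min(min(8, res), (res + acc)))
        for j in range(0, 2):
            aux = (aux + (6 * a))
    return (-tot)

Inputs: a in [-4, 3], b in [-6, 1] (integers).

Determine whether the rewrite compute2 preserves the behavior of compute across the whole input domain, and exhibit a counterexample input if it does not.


Equivalent — the differences include arithmetic usage differs; and min/max/abs usage differs, yet no declared input distinguishes the two.
Spot check at a=-4, b=0 — compute: tot becomes 5; next acc becomes 8; next (min((b + -6), max(-6, b)) > (acc + -3)) evaluates to false; next res becomes 1; next at i=-1:; next res becomes 1; next at i=0:; next res becomes 1; next at i=1:; next res becomes 1; next at i=2:; next res becomes 1; next at i=3:; next res becomes 1; next aux becomes 1; next at i=2:; next aux becomes 2; next at j=0:; next aux becomes -22; next at j=1:; next aux becomes -46; next at i=3:; next aux becomes -45; next at j=0:; next aux becomes -69; next at j=1:; next aux becomes -93; next final value -5. compute2: tot becomes 5; next acc becomes 8; next (min((b + -6), max(-6, b)) > (acc + -3)) evaluates to false; next res becomes 1; next at i=-1:; next res becomes 1; next at i=0:; next res becomes 1; next at i=1:; next res becomes 1; next at i=2:; next res becomes 1; next at i=3:; next res becomes 1; next aux becomes 1; next at i=2:; next aux becomes 2; next at j=0:; next aux becomes -22; next at j=1:; next aux becomes -46; next at i=3:; next aux becomes -45; next at j=0:; next aux becomes -69; next at j=1:; next aux becomes -93; next final value -5. Both give -5.
An exhaustive pass over the 64 declared inputs shows identical outputs.
verdict: equivalent


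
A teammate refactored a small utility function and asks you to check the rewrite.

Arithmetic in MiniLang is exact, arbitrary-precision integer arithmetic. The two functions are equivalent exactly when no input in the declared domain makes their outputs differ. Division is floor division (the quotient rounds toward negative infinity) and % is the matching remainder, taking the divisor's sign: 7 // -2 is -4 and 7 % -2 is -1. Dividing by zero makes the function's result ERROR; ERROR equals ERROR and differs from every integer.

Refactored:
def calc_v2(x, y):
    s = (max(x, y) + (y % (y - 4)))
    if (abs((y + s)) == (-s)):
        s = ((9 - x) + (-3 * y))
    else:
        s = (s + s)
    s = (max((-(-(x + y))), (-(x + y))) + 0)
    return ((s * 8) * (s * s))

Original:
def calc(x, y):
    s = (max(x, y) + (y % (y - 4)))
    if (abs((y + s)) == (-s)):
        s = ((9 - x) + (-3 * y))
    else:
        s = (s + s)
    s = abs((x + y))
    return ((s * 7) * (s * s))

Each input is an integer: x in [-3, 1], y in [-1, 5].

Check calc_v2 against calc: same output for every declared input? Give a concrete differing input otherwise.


Take x=-3, y=-1.
calc: s becomes -2; next (abs((y + s)) == (-s)) evaluates to false; next s becomes -4; next s becomes 4; next final value 448
calc_v2: s becomes -2; next (abs((y + s)) == (-s)) evaluates to false; next s becomes -4; next s becomes 4; next final value 512
448 and 512 differ, so these are not the same function on this domain.
verdict: not equivalent; witness: x=-3, y=-1


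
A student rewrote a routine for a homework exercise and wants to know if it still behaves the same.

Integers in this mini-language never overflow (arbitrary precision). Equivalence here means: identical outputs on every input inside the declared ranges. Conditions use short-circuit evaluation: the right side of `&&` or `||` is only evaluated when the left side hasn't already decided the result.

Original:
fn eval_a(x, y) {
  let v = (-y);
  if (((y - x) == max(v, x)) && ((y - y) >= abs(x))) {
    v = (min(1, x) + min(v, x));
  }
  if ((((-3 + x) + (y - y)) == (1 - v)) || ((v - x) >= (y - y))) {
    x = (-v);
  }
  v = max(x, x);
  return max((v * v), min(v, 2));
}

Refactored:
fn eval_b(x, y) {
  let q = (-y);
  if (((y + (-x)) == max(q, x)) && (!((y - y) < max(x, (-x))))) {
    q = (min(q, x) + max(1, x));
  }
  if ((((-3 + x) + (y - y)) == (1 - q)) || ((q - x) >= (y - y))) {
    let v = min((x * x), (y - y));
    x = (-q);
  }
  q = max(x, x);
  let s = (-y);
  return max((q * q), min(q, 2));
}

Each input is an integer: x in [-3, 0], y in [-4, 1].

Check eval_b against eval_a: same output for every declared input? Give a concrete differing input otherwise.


At x=0, y=0: eval_a gives 0, eval_b gives 1.
verdict: not equivalent; witness: x=0, y=0


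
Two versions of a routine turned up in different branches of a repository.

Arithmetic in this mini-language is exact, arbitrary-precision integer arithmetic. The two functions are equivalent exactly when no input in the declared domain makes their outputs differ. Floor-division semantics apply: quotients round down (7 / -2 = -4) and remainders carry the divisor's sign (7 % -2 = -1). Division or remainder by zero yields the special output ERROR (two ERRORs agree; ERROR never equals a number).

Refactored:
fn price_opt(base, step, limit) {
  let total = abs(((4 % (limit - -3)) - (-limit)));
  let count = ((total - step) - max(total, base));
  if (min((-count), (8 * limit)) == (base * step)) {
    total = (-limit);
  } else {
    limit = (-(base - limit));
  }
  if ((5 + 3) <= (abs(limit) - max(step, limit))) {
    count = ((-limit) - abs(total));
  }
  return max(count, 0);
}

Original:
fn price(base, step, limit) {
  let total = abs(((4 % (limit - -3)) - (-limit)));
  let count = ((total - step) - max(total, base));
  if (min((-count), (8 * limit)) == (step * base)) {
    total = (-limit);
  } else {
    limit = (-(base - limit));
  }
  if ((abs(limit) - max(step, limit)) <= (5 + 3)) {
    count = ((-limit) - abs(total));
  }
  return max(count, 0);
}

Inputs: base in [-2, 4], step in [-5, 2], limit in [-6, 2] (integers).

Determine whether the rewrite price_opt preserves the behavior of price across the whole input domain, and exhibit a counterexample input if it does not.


Try base=-2, step=-5, limit=-5.
price: total = 5; count = 5; (min((-count), (8 * limit)) == (step * base)) -> false; limit = -3; ((abs(limit) - max(step, limit)) <= (5 + 3)) -> true; count = -2; return 0
price_opt: total = 5; count = 5; (min((-count), (8 * limit)) == (base * step)) -> false; limit = -3; ((5 + 3) <= (abs(limit) - max(step, limit))) -> false; return 5
0 vs 5 — the two versions disagree here.
verdict: not equivalent; witness: base=-2, step=-5, limit=-5


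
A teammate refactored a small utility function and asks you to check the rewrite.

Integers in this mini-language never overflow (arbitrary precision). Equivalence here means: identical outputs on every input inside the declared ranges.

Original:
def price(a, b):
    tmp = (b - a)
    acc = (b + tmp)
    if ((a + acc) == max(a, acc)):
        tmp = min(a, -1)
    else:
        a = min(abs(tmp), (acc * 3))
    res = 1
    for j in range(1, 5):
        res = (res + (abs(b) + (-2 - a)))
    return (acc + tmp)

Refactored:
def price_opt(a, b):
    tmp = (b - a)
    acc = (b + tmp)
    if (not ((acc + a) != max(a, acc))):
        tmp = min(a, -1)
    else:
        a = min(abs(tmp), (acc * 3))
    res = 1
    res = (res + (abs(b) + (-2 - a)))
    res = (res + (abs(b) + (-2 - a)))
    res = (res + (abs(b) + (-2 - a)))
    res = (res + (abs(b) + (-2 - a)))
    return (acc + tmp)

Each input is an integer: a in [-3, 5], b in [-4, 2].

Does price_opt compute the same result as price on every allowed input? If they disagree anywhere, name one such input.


Equivalent — the differences include local variable names differ, and arithmetic usage differs, and boolean connective usage differs, and statement counts differ, and comparison usage differs, and loop structure differs, and constant usage differs, and min/max/abs usage differs, yet no declared input distinguishes the two.
As a probe, take a=-3, b=0: price runs tmp=3, then acc=3, then ((a + acc) == max(a, acc)) is false, then a=3, then res=1, then (j=1), then res=-4, then (j=2), then res=-9, then (j=3), then res=-14, then (j=4), then res=-19, then returns 6; price_opt runs tmp=3, then acc=3, then (not ((acc + a) != max(a, acc))) is false, then a=3, then res=1, then res=-4, then res=-9, then res=-14, then res=-19, then returns 6; both end at 6.
Sweeping the whole domain (63 inputs) finds no disagreement.
verdict: equivalent


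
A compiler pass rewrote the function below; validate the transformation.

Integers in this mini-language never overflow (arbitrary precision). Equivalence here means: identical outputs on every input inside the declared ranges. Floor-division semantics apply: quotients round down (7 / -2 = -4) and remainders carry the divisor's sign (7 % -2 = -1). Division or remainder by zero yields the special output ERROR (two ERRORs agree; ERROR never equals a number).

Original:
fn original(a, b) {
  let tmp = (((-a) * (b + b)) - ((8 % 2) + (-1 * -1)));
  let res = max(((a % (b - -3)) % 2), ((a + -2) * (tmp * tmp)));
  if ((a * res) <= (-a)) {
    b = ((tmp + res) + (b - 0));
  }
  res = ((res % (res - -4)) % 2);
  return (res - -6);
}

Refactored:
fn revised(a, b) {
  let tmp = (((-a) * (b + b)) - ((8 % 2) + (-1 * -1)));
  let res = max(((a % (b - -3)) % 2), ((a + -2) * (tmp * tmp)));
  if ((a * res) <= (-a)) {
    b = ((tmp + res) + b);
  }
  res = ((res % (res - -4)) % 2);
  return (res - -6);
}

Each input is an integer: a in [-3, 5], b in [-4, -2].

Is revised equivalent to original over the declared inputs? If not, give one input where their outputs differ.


Reading the diff, among the changes: constant usage differs, and arithmetic usage differs.
One worked example (a=-3, b=-3) — original: tmp := -19 | divide-by-zero, output ERROR; revised: tmp := -19 | divide-by-zero, output ERROR; agreement on ERROR.
Sweeping the whole domain (27 inputs) finds no disagreement.
verdict: equivalent


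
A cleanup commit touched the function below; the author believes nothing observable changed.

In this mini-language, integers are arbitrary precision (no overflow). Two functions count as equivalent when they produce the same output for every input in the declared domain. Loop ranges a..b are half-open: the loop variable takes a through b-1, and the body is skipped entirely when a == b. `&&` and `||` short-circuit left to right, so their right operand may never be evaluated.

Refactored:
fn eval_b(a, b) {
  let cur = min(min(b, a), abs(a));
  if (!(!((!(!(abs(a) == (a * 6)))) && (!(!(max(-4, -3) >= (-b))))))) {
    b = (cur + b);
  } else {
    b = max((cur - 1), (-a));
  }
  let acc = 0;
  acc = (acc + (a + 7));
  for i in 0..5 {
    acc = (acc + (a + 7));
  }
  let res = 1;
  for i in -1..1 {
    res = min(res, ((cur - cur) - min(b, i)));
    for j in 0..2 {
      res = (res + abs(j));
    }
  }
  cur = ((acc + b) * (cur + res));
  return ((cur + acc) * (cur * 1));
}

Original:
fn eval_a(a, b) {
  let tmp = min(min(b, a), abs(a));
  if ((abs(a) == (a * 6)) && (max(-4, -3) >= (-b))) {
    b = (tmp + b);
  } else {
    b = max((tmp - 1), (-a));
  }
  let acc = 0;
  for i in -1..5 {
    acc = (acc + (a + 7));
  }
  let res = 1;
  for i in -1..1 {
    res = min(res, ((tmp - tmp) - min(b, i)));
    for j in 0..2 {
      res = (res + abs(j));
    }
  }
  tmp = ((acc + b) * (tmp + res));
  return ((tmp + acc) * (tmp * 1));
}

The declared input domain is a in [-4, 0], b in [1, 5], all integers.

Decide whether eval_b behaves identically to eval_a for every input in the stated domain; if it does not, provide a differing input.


Changes here: local variable names differ; and constant usage differs; and loop structure differs; and statement counts differ; and boolean connective usage differs; and arithmetic usage differs; the full 25-point sweep finds no disagreement.
verdict: equivalent


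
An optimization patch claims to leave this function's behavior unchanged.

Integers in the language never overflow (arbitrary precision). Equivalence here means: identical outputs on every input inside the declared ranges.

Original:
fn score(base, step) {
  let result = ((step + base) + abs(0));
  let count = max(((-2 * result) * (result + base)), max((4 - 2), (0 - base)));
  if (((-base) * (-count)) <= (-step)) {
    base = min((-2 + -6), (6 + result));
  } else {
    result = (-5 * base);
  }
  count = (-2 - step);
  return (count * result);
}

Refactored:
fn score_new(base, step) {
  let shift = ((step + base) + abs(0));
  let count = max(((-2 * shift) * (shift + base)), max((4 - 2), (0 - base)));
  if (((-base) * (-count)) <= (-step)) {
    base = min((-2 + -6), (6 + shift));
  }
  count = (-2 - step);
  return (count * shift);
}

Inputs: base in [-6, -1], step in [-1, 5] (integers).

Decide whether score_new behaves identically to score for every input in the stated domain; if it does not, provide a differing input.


Not equivalent: base=-2, step=5 separates them (-70 vs -21).
score: result = 3; count = 2; (((-base) * (-count)) <= (-step)) -> false; result = 10; count = -7; return -70
score_new: shift = 3; count = 2; (((-base) * (-count)) <= (-step)) -> false; count = -7; return -21
verdict: not equivalent; witness: base=-2, step=5


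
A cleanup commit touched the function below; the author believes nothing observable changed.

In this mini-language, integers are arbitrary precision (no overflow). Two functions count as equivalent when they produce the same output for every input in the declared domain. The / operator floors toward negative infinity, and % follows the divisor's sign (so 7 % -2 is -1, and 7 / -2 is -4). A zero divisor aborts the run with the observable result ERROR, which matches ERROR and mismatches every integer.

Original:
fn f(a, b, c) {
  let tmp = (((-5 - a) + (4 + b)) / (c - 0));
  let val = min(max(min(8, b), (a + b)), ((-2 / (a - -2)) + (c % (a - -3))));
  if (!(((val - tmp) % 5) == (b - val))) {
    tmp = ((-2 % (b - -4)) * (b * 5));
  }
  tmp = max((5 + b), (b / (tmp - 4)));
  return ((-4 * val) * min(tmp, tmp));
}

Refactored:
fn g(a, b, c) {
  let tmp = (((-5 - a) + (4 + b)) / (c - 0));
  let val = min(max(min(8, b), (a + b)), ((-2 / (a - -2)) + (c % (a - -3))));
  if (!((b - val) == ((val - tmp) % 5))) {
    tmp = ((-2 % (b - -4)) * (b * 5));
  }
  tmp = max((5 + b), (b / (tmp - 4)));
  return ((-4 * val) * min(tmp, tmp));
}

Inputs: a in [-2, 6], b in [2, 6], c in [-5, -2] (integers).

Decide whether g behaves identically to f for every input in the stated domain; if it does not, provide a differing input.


Although same computation, different form, 180/180 inputs agree.
verdict: equivalent


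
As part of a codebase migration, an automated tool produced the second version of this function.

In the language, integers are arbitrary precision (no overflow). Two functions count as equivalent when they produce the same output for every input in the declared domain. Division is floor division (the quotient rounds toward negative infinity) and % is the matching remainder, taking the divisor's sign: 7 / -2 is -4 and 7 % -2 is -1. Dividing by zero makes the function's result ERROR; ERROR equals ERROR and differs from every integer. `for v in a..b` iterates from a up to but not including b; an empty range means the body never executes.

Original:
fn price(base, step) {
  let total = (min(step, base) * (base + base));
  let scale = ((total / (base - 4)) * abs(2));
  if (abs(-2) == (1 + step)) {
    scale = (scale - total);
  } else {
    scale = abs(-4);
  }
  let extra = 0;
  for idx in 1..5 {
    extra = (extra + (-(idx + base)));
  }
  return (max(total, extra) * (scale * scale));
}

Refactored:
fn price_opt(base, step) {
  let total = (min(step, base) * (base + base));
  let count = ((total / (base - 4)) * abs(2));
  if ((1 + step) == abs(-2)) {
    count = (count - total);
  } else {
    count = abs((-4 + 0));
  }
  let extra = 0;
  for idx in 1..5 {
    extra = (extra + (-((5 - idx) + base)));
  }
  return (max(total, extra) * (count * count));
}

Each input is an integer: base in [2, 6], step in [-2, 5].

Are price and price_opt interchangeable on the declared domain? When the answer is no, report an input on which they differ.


Differences: arithmetic usage differs, plus local variable names differ, plus constant usage differs — yet all 40 inputs agree.
verdict: equivalent


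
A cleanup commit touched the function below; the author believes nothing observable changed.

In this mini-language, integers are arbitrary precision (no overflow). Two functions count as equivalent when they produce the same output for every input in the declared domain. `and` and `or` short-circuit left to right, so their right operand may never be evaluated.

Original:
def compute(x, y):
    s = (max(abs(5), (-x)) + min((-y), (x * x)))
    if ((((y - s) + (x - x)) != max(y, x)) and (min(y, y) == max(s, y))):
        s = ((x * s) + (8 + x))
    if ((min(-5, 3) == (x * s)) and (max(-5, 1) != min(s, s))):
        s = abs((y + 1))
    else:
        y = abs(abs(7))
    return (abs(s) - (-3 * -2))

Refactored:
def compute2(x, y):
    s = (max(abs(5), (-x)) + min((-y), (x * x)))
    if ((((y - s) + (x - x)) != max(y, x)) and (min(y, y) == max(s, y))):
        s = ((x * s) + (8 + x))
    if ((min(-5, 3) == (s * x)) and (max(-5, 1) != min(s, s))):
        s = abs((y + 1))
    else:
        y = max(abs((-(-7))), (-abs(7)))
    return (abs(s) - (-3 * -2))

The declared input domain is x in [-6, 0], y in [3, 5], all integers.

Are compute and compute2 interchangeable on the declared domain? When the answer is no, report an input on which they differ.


Behavior is preserved: although constant usage differs; also min/max/abs usage differs, the outputs never diverge.
As a probe, take x=0, y=3: compute runs s=2, then ((((y - s) + (x - x)) != max(y, x)) and (min(y, y) == max(s, y))) is true, then s=8, then ((min(-5, 3) == (x * s)) and (max(-5, 1) != min(s, s))) is false, then y=7, then returns 2; compute2 runs s=2, then ((((y - s) + (x - x)) != max(y, x)) and (min(y, y) == max(s, y))) is true, then s=8, then ((min(-5, 3) == (s * x)) and (max(-5, 1) != min(s, s))) is false, then y=7, then returns 2; both end at 2.
Across all 21 domain points the two functions coincide.
verdict: equivalent


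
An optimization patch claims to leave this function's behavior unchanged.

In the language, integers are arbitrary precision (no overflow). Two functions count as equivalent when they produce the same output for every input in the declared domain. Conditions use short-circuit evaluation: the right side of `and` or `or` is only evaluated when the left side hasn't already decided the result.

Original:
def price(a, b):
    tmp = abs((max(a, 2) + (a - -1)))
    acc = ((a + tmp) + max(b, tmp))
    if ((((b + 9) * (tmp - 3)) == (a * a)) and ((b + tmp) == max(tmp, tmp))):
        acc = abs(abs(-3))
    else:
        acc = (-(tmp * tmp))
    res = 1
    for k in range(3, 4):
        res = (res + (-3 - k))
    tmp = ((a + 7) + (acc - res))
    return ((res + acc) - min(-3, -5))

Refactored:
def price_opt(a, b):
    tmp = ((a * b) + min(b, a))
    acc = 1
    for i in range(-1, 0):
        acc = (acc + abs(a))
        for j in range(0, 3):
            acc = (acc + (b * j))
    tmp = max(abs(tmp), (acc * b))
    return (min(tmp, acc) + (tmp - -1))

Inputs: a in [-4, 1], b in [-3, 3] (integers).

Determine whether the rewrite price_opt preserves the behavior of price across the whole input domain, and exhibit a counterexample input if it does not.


There is a counterexample at a=-4, b=-3: -1 on one side, 9 on the other.
price: tmp = 1; acc = -2; ((((b + 9) * (tmp - 3)) == (a * a)) and ((b + tmp) == max(tmp, tmp))) -> false; acc = -1; res = 1; [k=3]; res = -5; tmp = 7; return -1
price_opt: tmp = 8; acc = 1; [i=-1]; acc = 5; [j=0]; acc = 5; [j=1]; acc = 2; [j=2]; acc = -4; tmp = 12; return 9
verdict: not equivalent; witness: a=-4, b=-3


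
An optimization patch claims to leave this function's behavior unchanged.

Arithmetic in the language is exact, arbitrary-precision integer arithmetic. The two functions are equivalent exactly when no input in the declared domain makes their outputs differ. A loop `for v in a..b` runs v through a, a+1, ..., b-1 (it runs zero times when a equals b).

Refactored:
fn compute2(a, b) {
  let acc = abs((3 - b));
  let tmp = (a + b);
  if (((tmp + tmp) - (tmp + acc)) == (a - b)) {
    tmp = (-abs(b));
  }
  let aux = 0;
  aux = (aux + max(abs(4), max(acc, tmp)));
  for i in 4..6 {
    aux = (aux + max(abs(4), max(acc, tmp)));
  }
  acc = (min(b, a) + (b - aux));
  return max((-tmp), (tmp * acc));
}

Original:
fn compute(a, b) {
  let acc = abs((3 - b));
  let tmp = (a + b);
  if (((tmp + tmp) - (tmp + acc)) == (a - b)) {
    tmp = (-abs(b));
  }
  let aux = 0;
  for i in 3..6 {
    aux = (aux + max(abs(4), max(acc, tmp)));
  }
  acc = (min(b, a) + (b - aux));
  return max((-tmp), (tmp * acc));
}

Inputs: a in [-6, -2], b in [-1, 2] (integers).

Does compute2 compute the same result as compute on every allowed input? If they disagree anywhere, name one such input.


Changes here: statement counts differ, and loop structure differs, and min/max/abs usage differs, and arithmetic usage differs, and constant usage differs; the full 20-point sweep finds no disagreement.
verdict: equivalent


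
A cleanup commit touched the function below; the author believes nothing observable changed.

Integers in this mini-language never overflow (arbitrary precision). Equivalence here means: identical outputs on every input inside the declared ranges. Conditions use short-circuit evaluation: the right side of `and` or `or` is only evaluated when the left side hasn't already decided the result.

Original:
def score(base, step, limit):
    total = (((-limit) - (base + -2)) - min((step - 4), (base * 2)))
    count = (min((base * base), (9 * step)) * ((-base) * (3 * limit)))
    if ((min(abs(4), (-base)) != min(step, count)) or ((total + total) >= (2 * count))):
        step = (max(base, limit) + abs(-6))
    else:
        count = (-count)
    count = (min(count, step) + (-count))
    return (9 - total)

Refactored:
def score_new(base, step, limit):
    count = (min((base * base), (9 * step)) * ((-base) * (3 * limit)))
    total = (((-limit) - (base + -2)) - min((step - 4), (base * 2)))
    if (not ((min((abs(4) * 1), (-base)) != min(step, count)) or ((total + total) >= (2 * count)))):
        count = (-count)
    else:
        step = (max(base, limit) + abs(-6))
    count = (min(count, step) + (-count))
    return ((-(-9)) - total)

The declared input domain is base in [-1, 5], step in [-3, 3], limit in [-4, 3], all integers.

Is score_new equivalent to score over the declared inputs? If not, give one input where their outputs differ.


Changes here: constant usage differs, boolean connective usage differs, arithmetic usage differs; the full 392-point sweep finds no disagreement.
verdict: equivalent


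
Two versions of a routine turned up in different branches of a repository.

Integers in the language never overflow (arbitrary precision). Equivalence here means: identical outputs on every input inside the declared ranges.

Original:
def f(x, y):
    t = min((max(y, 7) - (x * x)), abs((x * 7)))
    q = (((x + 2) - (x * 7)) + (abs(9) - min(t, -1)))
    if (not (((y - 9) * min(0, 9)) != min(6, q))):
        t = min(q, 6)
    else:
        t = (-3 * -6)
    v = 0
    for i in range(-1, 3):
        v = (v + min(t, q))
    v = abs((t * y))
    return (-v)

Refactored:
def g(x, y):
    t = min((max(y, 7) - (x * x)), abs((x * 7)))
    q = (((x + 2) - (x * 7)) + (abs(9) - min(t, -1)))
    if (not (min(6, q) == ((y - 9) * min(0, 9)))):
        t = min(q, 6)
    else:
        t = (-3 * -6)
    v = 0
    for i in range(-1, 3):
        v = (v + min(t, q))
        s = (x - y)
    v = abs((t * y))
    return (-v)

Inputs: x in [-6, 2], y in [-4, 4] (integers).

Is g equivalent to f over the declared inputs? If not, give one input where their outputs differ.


Take x=-6, y=-4.
f: t=-29, then q=76, then (not (((y - 9) * min(0, 9)) != min(6, q))) is false, then t=18, then v=0, then (i=-1), then v=18, then (i=0), then v=36, then (i=1), then v=54, then (i=2), then v=72, then v=72, then returns -72
g: t=-29, then q=76, then (not (min(6, q) == ((y - 9) * min(0, 9)))) is true, then t=6, then v=0, then (i=-1), then v=6, then s=-2, then (i=0), then v=12, then s=-2, then (i=1), then v=18, then s=-2, then (i=2), then v=24, then s=-2, then v=24, then returns -24
-72 != -24, so the rewrite changes behavior.
verdict: not equivalent; witness: x=-6, y=-4
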